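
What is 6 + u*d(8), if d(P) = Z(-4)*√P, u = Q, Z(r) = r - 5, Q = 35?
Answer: 6 - 630*√2 ≈ -884.95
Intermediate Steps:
Z(r) = -5 + r
u = 35
d(P) = -9*√P (d(P) = (-5 - 4)*√P = -9*√P)
6 + u*d(8) = 6 + 35*(-18*√2) = 6 - 630*√2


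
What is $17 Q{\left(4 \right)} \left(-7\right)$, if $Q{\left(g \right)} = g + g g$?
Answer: $-2380$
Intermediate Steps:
$Q{\left(g \right)} = g + g^{2}$
$17 Q{\left(4 \right)} \left(-7\right) = 17 \cdot 4 \left(1 + 4\right) \left(-7\right) = 17 \cdot 4 \cdot 5 \left(-7\right) = 17 \cdot 20 \left(-7\right) = 340 \left(-7\right) = -2380$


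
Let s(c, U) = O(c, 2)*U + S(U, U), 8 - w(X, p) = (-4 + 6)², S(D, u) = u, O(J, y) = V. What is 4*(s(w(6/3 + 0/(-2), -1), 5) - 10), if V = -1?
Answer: -40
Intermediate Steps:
O(J, y) = -1
w(X, p) = 4 (w(X, p) = 8 - (-4 + 6)² = 8 - 1*2² = 8 - 1*4 = 8 - 4 = 4)
s(c, U) = 0 (s(c, U) = -U + U = 0)
4*(s(w(6/3 + 0/(-2), -1), 5) - 10) = 4*(0 - 10) = 4*(-10) = -40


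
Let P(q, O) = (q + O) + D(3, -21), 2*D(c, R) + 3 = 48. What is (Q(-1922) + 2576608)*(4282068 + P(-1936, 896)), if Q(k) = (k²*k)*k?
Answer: 58420324667105955032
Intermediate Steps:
D(c, R) = 45/2 (D(c, R) = -3/2 + (½)*48 = -3/2 + 24 = 45/2)
P(q, O) = 45/2 + O + q (P(q, O) = (q + O) + 45/2 = (O + q) + 45/2 = 45/2 + O + q)
Q(k) = k⁴ (Q(k) = k³*k = k⁴)
(Q(-1922) + 2576608)*(4282068 + P(-1936, 896)) = ((-1922)⁴ + 2576608)*(4282068 + (45/2 + 896 - 1936)) = (13646256599056 + 2576608)*(4282068 - 2035/2) = 13646259175664*(8562101/2) = 58420324667105955032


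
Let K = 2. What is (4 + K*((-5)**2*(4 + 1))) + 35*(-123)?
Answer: -4051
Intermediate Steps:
(4 + K*((-5)**2*(4 + 1))) + 35*(-123) = (4 + 2*((-5)**2*(4 + 1))) + 35*(-123) = (4 + 2*(25*5)) - 4305 = (4 + 2*125) - 4305 = (4 + 250) - 4305 = 254 - 4305 = -4051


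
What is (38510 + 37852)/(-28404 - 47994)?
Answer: -12727/12733 ≈ -0.99953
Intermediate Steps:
(38510 + 37852)/(-28404 - 47994) = 76362/(-76398) = 76362*(-1/76398) = -12727/12733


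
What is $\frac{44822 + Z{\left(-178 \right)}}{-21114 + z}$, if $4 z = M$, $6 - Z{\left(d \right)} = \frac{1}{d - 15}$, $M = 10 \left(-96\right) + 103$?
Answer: $- \frac{34607220}{16465409} \approx -2.1018$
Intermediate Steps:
$M = -857$ ($M = -960 + 103 = -857$)
$Z{\left(d \right)} = 6 - \frac{1}{-15 + d}$ ($Z{\left(d \right)} = 6 - \frac{1}{d - 15} = 6 - \frac{1}{-15 + d}$)
$z = - \frac{857}{4}$ ($z = \frac{1}{4} \left(-857\right) = - \frac{857}{4} \approx -214.25$)
$\frac{44822 + Z{\left(-178 \right)}}{-21114 + z} = \frac{44822 + \frac{-91 + 6 \left(-178\right)}{-15 - 178}}{-21114 - \frac{857}{4}} = \frac{44822 + \frac{-91 - 1068}{-193}}{- \frac{85313}{4}} = \left(44822 - - \frac{1159}{193}\right) \left(- \frac{4}{85313}\right) = \left(44822 + \frac{1159}{193}\right) \left(- \frac{4}{85313}\right) = \frac{8651805}{193} \left(- \frac{4}{85313}\right) = - \frac{34607220}{16465409}$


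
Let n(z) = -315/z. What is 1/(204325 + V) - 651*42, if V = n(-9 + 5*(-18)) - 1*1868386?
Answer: -500485357523/18304636 ≈ -27342.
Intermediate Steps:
V = -20552211/11 (V = -315/(-9 + 5*(-18)) - 1*1868386 = -315/(-9 - 90) - 1868386 = -315/(-99) - 1868386 = -315*(-1/99) - 1868386 = 35/11 - 1868386 = -20552211/11 ≈ -1.8684e+6)
1/(204325 + V) - 651*42 = 1/(204325 - 20552211/11) - 651*42 = 1/(-18304636/11) - 1*27342 = -11/18304636 - 27342 = -500485357523/18304636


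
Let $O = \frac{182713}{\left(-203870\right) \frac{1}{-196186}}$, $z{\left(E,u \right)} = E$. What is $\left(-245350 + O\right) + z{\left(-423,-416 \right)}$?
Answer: $- \frac{7130004446}{101935} \approx -69947.0$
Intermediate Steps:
$O = \frac{17922866309}{101935}$ ($O = \frac{182713}{\left(-203870\right) \left(- \frac{1}{196186}\right)} = \frac{182713}{\frac{101935}{98093}} = 182713 \cdot \frac{98093}{101935} = \frac{17922866309}{101935} \approx 1.7583 \cdot 10^{5}$)
$\left(-245350 + O\right) + z{\left(-423,-416 \right)} = \left(-245350 + \frac{17922866309}{101935}\right) - 423 = - \frac{7086885941}{101935} - 423 = - \frac{7130004446}{101935}$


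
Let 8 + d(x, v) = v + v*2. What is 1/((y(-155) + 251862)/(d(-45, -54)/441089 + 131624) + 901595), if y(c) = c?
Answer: 58057898366/52344821902482693 ≈ 1.1091e-6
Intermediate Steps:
d(x, v) = -8 + 3*v (d(x, v) = -8 + (v + v*2) = -8 + (v + 2*v) = -8 + 3*v)
1/((y(-155) + 251862)/(d(-45, -54)/441089 + 131624) + 901595) = 1/((-155 + 251862)/((-8 + 3*(-54))/441089 + 131624) + 901595) = 1/(251707/((-8 - 162)*(1/441089) + 131624) + 901595) = 1/(251707/(-170*1/441089 + 131624) + 901595) = 1/(251707/(-170/441089 + 131624) + 901595) = 1/(251707/(58057898366/441089) + 901595) = 1/(251707*(441089/58057898366) + 901595) = 1/(111025188923/58057898366 + 901595) = 1/(52344821902482693/58057898366) = 58057898366/52344821902482693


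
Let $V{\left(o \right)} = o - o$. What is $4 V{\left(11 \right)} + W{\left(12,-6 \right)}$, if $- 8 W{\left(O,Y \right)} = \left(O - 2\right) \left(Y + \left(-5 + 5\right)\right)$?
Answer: $\frac{15}{2} \approx 7.5$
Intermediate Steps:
$W{\left(O,Y \right)} = - \frac{Y \left(-2 + O\right)}{8}$ ($W{\left(O,Y \right)} = - \frac{\left(O - 2\right) \left(Y + \left(-5 + 5\right)\right)}{8} = - \frac{\left(-2 + O\right) \left(Y + 0\right)}{8} = - \frac{\left(-2 + O\right) Y}{8} = - \frac{Y \left(-2 + O\right)}{8}$)
$V{\left(o \right)} = 0$
$4 V{\left(11 \right)} + W{\left(12,-6 \right)} = 4 \cdot 0 + \frac{1}{8} \left(-6\right) \left(2 - 12\right) = 0 + \frac{1}{8} \left(-6\right) \left(2 - 12\right) = 0 + \frac{1}{8} \left(-6\right) \left(-10\right) = 0 + \frac{15}{2} = \frac{15}{2}$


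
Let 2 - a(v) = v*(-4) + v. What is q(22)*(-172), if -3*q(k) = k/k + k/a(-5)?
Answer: -516/13 ≈ -39.692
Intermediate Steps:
a(v) = 2 + 3*v (a(v) = 2 - (v*(-4) + v) = 2 - (-4*v + v) = 2 - (-3)*v = 2 + 3*v)
q(k) = -⅓ + k/39 (q(k) = -(k/k + k/(2 + 3*(-5)))/3 = -(1 + k/(2 - 15))/3 = -(1 + k/(-13))/3 = -(1 + k*(-1/13))/3 = -(1 - k/13)/3 = -⅓ + k/39)
q(22)*(-172) = (-⅓ + (1/39)*22)*(-172) = (-⅓ + 22/39)*(-172) = (3/13)*(-172) = -516/13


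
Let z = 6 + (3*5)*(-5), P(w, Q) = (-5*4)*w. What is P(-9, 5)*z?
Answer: -12420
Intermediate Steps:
P(w, Q) = -20*w
z = -69 (z = 6 + 15*(-5) = 6 - 75 = -69)
P(-9, 5)*z = -20*(-9)*(-69) = 180*(-69) = -12420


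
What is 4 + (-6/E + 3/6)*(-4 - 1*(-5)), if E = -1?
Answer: 21/2 ≈ 10.500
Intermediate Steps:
4 + (-6/E + 3/6)*(-4 - 1*(-5)) = 4 + (-6/(-1) + 3/6)*(-4 - 1*(-5)) = 4 + (-6*(-1) + 3*(⅙))*(-4 + 5) = 4 + (6 + ½)*1 = 4 + (13/2)*1 = 4 + 13/2 = 21/2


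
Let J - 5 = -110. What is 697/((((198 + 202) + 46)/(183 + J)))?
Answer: 27183/223 ≈ 121.90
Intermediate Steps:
J = -105 (J = 5 - 110 = -105)
697/((((198 + 202) + 46)/(183 + J))) = 697/((((198 + 202) + 46)/(183 - 105))) = 697/(((400 + 46)/78)) = 697/((446*(1/78))) = 697/(223/39) = 697*(39/223) = 27183/223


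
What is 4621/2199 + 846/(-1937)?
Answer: 7090523/4259463 ≈ 1.6647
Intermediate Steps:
4621/2199 + 846/(-1937) = 4621*(1/2199) + 846*(-1/1937) = 4621/2199 - 846/1937 = 7090523/4259463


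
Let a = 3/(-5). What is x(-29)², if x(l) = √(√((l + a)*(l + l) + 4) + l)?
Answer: -29 + 6*√1195/5 ≈ 12.483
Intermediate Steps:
a = -⅗ (a = 3*(-⅕) = -⅗ ≈ -0.60000)
x(l) = √(l + √(4 + 2*l*(-⅗ + l))) (x(l) = √(√((l - ⅗)*(l + l) + 4) + l) = √(√((-⅗ + l)*(2*l) + 4) + l) = √(√(2*l*(-⅗ + l) + 4) + l) = √(√(4 + 2*l*(-⅗ + l)) + l) = √(l + √(4 + 2*l*(-⅗ + l))))
x(-29)² = (√(25*(-29) + 5*√10*√(10 - 3*(-29) + 5*(-29)²))/5)² = (√(-725 + 5*√10*√(10 + 87 + 5*841))/5)² = (√(-725 + 5*√10*√(10 + 87 + 4205))/5)² = (√(-725 + 5*√10*√4302)/5)² = (√(-725 + 5*√10*(3*√478))/5)² = (√(-725 + 30*√1195)/5)² = -29 + 6*√1195/5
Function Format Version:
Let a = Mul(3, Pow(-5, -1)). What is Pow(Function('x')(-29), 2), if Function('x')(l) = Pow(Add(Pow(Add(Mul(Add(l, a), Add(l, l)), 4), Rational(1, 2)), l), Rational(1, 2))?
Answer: Add(-29, Mul(Rational(6, 5), Pow(1195, Rational(1, 2)))) ≈ 12.483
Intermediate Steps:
a = Rational(-3, 5) (a = Mul(3, Rational(-1, 5)) = Rational(-3, 5) ≈ -0.60000)
Function('x')(l) = Pow(Add(l, Pow(Add(4, Mul(2, l, Add(Rational(-3, 5), l))), Rational(1, 2))), Rational(1, 2)) (Function('x')(l) = Pow(Add(Pow(Add(Mul(Add(l, Rational(-3, 5)), Add(l, l)), 4), Rational(1, 2)), l), Rational(1, 2)) = Pow(Add(Pow(Add(Mul(Add(Rational(-3, 5), l), Mul(2, l)), 4), Rational(1, 2)), l), Rational(1, 2)) = Pow(Add(Pow(Add(Mul(2, l, Add(Rational(-3, 5), l)), 4), Rational(1, 2)), l), Rational(1, 2)) = Pow(Add(Pow(Add(4, Mul(2, l, Add(Rational(-3, 5), l))), Rational(1, 2)), l), Rational(1, 2)) = Pow(Add(l, Pow(Add(4, Mul(2, l, Add(Rational(-3, 5), l))), Rational(1, 2))), Rational(1, 2)))
Pow(Function('x')(-29), 2) = Pow(Mul(Rational(1, 5), Pow(Add(Mul(25, -29), Mul(5, Pow(10, Rational(1, 2)), Pow(Add(10, Mul(-3, -29), Mul(5, Pow(-29, 2))), Rational(1, 2)))), Rational(1, 2))), 2) = Pow(Mul(Rational(1, 5), Pow(Add(-725, Mul(5, Pow(10, Rational(1, 2)), Pow(Add(10, 87, Mul(5, 841)), Rational(1, 2)))), Rational(1, 2))), 2) = Pow(Mul(Rational(1, 5), Pow(Add(-725, Mul(5, Pow(10, Rational(1, 2)), Pow(Add(10, 87, 4205), Rational(1, 2)))), Rational(1, 2))), 2) = Pow(Mul(Rational(1, 5), Pow(Add(-725, Mul(5, Pow(10, Rational(1, 2)), Pow(4302, Rational(1, 2)))), Rational(1, 2))), 2) = Pow(Mul(Rational(1, 5), Pow(Add(-725, Mul(5, Pow(10, Rational(1, 2)), Mul(3, Pow(478, Rational(1, 2))))), Rational(1, 2))), 2) = Pow(Mul(Rational(1, 5), Pow(Add(-725, Mul(30, Pow(1195, Rational(1, 2)))), Rational(1, 2))), 2) = Add(-29, Mul(Rational(6, 5), Pow(1195, Rational(1, 2))))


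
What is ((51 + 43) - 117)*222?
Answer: -5106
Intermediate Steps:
((51 + 43) - 117)*222 = (94 - 117)*222 = -23*222 = -5106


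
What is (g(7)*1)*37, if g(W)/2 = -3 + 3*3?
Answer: 444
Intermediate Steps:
g(W) = 12 (g(W) = 2*(-3 + 3*3) = 2*(-3 + 9) = 2*6 = 12)
(g(7)*1)*37 = (12*1)*37 = 12*37 = 444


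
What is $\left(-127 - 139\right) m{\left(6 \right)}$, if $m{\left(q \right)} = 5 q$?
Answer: $-7980$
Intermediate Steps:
$\left(-127 - 139\right) m{\left(6 \right)} = \left(-127 - 139\right) 5 \cdot 6 = \left(-127 - 139\right) 30 = \left(-266\right) 30 = -7980$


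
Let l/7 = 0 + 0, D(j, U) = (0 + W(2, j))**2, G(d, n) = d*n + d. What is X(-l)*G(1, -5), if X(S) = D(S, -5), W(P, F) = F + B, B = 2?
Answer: -16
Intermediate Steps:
G(d, n) = d + d*n
W(P, F) = 2 + F (W(P, F) = F + 2 = 2 + F)
D(j, U) = (2 + j)**2 (D(j, U) = (0 + (2 + j))**2 = (2 + j)**2)
l = 0 (l = 7*(0 + 0) = 7*0 = 0)
X(S) = (2 + S)**2
X(-l)*G(1, -5) = (2 - 1*0)**2*(1*(1 - 5)) = (2 + 0)**2*(1*(-4)) = 2**2*(-4) = 4*(-4) = -16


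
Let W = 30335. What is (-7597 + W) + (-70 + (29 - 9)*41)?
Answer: 23488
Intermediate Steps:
(-7597 + W) + (-70 + (29 - 9)*41) = (-7597 + 30335) + (-70 + (29 - 9)*41) = 22738 + (-70 + 20*41) = 22738 + (-70 + 820) = 22738 + 750 = 23488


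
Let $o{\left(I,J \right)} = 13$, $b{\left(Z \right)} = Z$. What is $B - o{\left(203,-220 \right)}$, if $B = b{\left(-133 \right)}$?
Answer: $-146$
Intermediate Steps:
$B = -133$
$B - o{\left(203,-220 \right)} = -133 - 13 = -146$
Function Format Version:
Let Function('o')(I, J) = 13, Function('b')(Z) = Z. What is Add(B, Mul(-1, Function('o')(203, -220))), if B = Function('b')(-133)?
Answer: -146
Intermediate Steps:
B = -133
Add(B, Mul(-1, Function('o')(203, -220))) = Add(-133, Mul(-1, 13)) = Add(-133, -13) = -146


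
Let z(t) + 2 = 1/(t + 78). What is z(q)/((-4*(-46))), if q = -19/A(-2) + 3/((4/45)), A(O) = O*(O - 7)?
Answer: -3967/366620 ≈ -0.010820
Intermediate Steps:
A(O) = O*(-7 + O)
q = 1177/36 (q = -19*(-1/(2*(-7 - 2))) + 3/((4/45)) = -19/((-2*(-9))) + 3/((4*(1/45))) = -19/18 + 3/(4/45) = -19*1/18 + 3*(45/4) = -19/18 + 135/4 = 1177/36 ≈ 32.694)
z(t) = -2 + 1/(78 + t) (z(t) = -2 + 1/(t + 78) = -2 + 1/(78 + t))
z(q)/((-4*(-46))) = ((-155 - 2*1177/36)/(78 + 1177/36))/((-4*(-46))) = ((-155 - 1177/18)/(3985/36))/184 = ((36/3985)*(-3967/18))*(1/184) = -7934/3985*1/184 = -3967/366620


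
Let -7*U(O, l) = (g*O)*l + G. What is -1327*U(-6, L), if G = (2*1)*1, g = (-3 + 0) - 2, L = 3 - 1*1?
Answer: 82274/7 ≈ 11753.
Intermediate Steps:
L = 2 (L = 3 - 1 = 2)
g = -5 (g = -3 - 2 = -5)
G = 2 (G = 2*1 = 2)
U(O, l) = -2/7 + 5*O*l/7 (U(O, l) = -((-5*O)*l + 2)/7 = -(-5*O*l + 2)/7 = -(2 - 5*O*l)/7 = -2/7 + 5*O*l/7)
-1327*U(-6, L) = -1327*(-2/7 + (5/7)*(-6)*2) = -1327*(-2/7 - 60/7) = -1327*(-62/7) = 82274/7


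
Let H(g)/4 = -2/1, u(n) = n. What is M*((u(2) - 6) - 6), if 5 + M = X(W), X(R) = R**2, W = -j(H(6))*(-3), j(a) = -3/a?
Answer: 1195/32 ≈ 37.344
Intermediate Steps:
H(g) = -8 (H(g) = 4*(-2/1) = 4*(-2*1) = 4*(-2) = -8)
W = 9/8 (W = -(-3)/(-8)*(-3) = -(-3)*(-1)/8*(-3) = -1*3/8*(-3) = -3/8*(-3) = 9/8 ≈ 1.1250)
M = -239/64 (M = -5 + (9/8)**2 = -5 + 81/64 = -239/64 ≈ -3.7344)
M*((u(2) - 6) - 6) = -239*((2 - 6) - 6)/64 = -239*(-4 - 6)/64 = -239/64*(-10) = 1195/32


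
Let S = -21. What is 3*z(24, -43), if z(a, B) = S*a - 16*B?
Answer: 552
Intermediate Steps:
z(a, B) = -21*a - 16*B
3*z(24, -43) = 3*(-21*24 - 16*(-43)) = 3*(-504 + 688) = 3*184 = 552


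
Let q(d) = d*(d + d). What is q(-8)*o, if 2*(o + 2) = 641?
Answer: 40768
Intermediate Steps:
o = 637/2 (o = -2 + (½)*641 = -2 + 641/2 = 637/2 ≈ 318.50)
q(d) = 2*d² (q(d) = d*(2*d) = 2*d²)
q(-8)*o = (2*(-8)²)*(637/2) = (2*64)*(637/2) = 128*(637/2) = 40768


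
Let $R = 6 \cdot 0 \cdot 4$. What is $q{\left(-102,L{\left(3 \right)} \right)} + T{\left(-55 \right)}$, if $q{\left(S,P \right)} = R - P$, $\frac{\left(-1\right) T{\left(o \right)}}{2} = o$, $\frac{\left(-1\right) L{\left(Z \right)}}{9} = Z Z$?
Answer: $191$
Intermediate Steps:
$L{\left(Z \right)} = - 9 Z^{2}$ ($L{\left(Z \right)} = - 9 Z Z = - 9 Z^{2}$)
$T{\left(o \right)} = - 2 o$
$R = 0$ ($R = 0 \cdot 4 = 0$)
$q{\left(S,P \right)} = - P$ ($q{\left(S,P \right)} = 0 - P = - P$)
$q{\left(-102,L{\left(3 \right)} \right)} + T{\left(-55 \right)} = - \left(-9\right) 3^{2} - -110 = - \left(-9\right) 9 + 110 = \left(-1\right) \left(-81\right) + 110 = 81 + 110 = 191$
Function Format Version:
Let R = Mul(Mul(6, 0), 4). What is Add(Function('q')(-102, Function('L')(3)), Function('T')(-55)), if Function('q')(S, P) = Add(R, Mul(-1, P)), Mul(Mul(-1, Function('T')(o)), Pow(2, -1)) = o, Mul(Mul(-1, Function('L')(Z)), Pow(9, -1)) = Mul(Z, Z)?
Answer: 191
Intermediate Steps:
Function('L')(Z) = Mul(-9, Pow(Z, 2)) (Function('L')(Z) = Mul(-9, Mul(Z, Z)) = Mul(-9, Pow(Z, 2)))
Function('T')(o) = Mul(-2, o)
R = 0 (R = Mul(0, 4) = 0)
Function('q')(S, P) = Mul(-1, P) (Function('q')(S, P) = Add(0, Mul(-1, P)) = Mul(-1, P))
Add(Function('q')(-102, Function('L')(3)), Function('T')(-55)) = Add(Mul(-1, Mul(-9, Pow(3, 2))), Mul(-2, -55)) = Add(Mul(-1, Mul(-9, 9)), 110) = Add(Mul(-1, -81), 110) = Add(81, 110) = 191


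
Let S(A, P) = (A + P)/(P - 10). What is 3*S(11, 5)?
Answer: -48/5 ≈ -9.6000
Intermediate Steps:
S(A, P) = (A + P)/(-10 + P)
3*S(11, 5) = 3*((11 + 5)/(-10 + 5)) = 3*(16/(-5)) = 3*(-1/5*16) = 3*(-16/5) = -48/5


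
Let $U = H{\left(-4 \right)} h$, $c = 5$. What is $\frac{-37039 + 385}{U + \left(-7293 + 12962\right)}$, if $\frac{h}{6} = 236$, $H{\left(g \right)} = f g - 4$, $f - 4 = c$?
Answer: $\frac{36654}{50971} \approx 0.71911$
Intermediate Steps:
$f = 9$ ($f = 4 + 5 = 9$)
$H{\left(g \right)} = -4 + 9 g$ ($H{\left(g \right)} = 9 g - 4 = -4 + 9 g$)
$h = 1416$ ($h = 6 \cdot 236 = 1416$)
$U = -56640$ ($U = \left(-4 + 9 \left(-4\right)\right) 1416 = \left(-4 - 36\right) 1416 = \left(-40\right) 1416 = -56640$)
$\frac{-37039 + 385}{U + \left(-7293 + 12962\right)} = \frac{-37039 + 385}{-56640 + \left(-7293 + 12962\right)} = - \frac{36654}{-56640 + 5669} = - \frac{36654}{-50971} = \left(-36654\right) \left(- \frac{1}{50971}\right) = \frac{36654}{50971}$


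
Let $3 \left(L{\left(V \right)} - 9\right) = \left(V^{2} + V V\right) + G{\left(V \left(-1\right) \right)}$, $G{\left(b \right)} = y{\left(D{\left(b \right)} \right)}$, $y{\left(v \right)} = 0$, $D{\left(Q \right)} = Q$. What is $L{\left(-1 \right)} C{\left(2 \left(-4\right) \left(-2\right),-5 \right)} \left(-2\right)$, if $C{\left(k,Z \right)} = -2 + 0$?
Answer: $\frac{116}{3} \approx 38.667$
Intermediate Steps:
$G{\left(b \right)} = 0$
$L{\left(V \right)} = 9 + \frac{2 V^{2}}{3}$ ($L{\left(V \right)} = 9 + \frac{\left(V^{2} + V V\right) + 0}{3} = 9 + \frac{\left(V^{2} + V^{2}\right) + 0}{3} = 9 + \frac{2 V^{2} + 0}{3} = 9 + \frac{2 V^{2}}{3}$)
$C{\left(k,Z \right)} = -2$
$L{\left(-1 \right)} C{\left(2 \left(-4\right) \left(-2\right),-5 \right)} \left(-2\right) = \left(9 + \frac{2 \left(-1\right)^{2}}{3}\right) \left(-2\right) \left(-2\right) = \left(9 + \frac{2}{3} \cdot 1\right) \left(-2\right) \left(-2\right) = \left(9 + \frac{2}{3}\right) \left(-2\right) \left(-2\right) = \frac{29}{3} \left(-2\right) \left(-2\right) = \left(- \frac{58}{3}\right) \left(-2\right) = \frac{116}{3}$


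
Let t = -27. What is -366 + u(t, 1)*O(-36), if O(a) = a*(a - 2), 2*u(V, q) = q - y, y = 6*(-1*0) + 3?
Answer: -1734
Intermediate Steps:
y = 3 (y = 6*0 + 3 = 0 + 3 = 3)
u(V, q) = -3/2 + q/2 (u(V, q) = (q - 1*3)/2 = (q - 3)/2 = (-3 + q)/2 = -3/2 + q/2)
O(a) = a*(-2 + a)
-366 + u(t, 1)*O(-36) = -366 + (-3/2 + (½)*1)*(-36*(-2 - 36)) = -366 + (-3/2 + ½)*(-36*(-38)) = -366 - 1*1368 = -366 - 1368 = -1734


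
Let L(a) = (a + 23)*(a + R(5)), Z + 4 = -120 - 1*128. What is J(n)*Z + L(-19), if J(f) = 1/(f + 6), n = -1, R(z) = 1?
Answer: -612/5 ≈ -122.40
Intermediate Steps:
Z = -252 (Z = -4 + (-120 - 1*128) = -4 + (-120 - 128) = -4 - 248 = -252)
J(f) = 1/(6 + f)
L(a) = (1 + a)*(23 + a) (L(a) = (a + 23)*(a + 1) = (23 + a)*(1 + a) = (1 + a)*(23 + a))
J(n)*Z + L(-19) = -252/(6 - 1) + (23 + (-19)**2 + 24*(-19)) = -252/5 + (23 + 361 - 456) = (1/5)*(-252) - 72 = -252/5 - 72 = -612/5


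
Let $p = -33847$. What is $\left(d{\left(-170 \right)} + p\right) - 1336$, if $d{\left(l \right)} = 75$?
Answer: $-35108$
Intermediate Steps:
$\left(d{\left(-170 \right)} + p\right) - 1336 = \left(75 - 33847\right) - 1336 = -33772 - 1336 = -35108$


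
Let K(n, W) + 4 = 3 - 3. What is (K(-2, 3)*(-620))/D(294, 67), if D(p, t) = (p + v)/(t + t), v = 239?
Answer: 332320/533 ≈ 623.49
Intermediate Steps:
K(n, W) = -4 (K(n, W) = -4 + (3 - 3) = -4 + 0 = -4)
D(p, t) = (239 + p)/(2*t) (D(p, t) = (p + 239)/(t + t) = (239 + p)/((2*t)) = (239 + p)*(1/(2*t)) = (239 + p)/(2*t))
(K(-2, 3)*(-620))/D(294, 67) = (-4*(-620))/(((1/2)*(239 + 294)/67)) = 2480/(((1/2)*(1/67)*533)) = 2480/(533/134) = 2480*(134/533) = 332320/533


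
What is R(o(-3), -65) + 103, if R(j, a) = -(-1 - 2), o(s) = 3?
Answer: 106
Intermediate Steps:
R(j, a) = 3 (R(j, a) = -1*(-3) = 3)
R(o(-3), -65) + 103 = 3 + 103 = 106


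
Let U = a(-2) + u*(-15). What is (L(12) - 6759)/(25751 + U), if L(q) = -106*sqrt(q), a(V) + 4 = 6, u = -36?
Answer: -6759/26293 - 212*sqrt(3)/26293 ≈ -0.27103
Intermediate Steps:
a(V) = 2 (a(V) = -4 + 6 = 2)
U = 542 (U = 2 - 36*(-15) = 2 + 540 = 542)
(L(12) - 6759)/(25751 + U) = (-212*sqrt(3) - 6759)/(25751 + 542) = (-212*sqrt(3) - 6759)/26293 = (-212*sqrt(3) - 6759)*(1/26293) = (-6759 - 212*sqrt(3))*(1/26293) = -6759/26293 - 212*sqrt(3)/26293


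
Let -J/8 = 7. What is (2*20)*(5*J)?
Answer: -11200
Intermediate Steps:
J = -56 (J = -8*7 = -56)
(2*20)*(5*J) = (2*20)*(5*(-56)) = 40*(-280) = -11200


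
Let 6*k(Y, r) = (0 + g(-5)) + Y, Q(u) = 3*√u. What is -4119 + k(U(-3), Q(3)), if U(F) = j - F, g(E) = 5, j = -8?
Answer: -4119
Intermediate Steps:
U(F) = -8 - F
k(Y, r) = ⅚ + Y/6 (k(Y, r) = ((0 + 5) + Y)/6 = (5 + Y)/6 = ⅚ + Y/6)
-4119 + k(U(-3), Q(3)) = -4119 + (⅚ + (-8 - 1*(-3))/6) = -4119 + (⅚ + (-8 + 3)/6) = -4119 + (⅚ + (⅙)*(-5)) = -4119 + (⅚ - ⅚) = -4119 + 0 = -4119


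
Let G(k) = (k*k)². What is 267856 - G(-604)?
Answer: -133090446000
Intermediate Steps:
G(k) = k⁴ (G(k) = (k²)² = k⁴)
267856 - G(-604) = 267856 - 1*(-604)⁴ = 267856 - 1*133090713856 = 267856 - 133090713856 = -133090446000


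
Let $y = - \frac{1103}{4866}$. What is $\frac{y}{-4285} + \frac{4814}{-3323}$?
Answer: $- \frac{100372134071}{69287241630} \approx -1.4486$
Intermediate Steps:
$y = - \frac{1103}{4866}$ ($y = \left(-1103\right) \frac{1}{4866} = - \frac{1103}{4866} \approx -0.22667$)
$\frac{y}{-4285} + \frac{4814}{-3323} = - \frac{1103}{4866 \left(-4285\right)} + \frac{4814}{-3323} = \left(- \frac{1103}{4866}\right) \left(- \frac{1}{4285}\right) + 4814 \left(- \frac{1}{3323}\right) = \frac{1103}{20850810} - \frac{4814}{3323} = - \frac{100372134071}{69287241630}$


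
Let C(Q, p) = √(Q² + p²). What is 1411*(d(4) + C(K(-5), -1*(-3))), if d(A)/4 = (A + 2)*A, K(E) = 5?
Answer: 135456 + 1411*√34 ≈ 1.4368e+5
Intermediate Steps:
d(A) = 4*A*(2 + A) (d(A) = 4*((A + 2)*A) = 4*((2 + A)*A) = 4*(A*(2 + A)) = 4*A*(2 + A))
1411*(d(4) + C(K(-5), -1*(-3))) = 1411*(4*4*(2 + 4) + √(5² + (-1*(-3))²)) = 1411*(4*4*6 + √(25 + 3²)) = 1411*(96 + √(25 + 9)) = 1411*(96 + √34) = 135456 + 1411*√34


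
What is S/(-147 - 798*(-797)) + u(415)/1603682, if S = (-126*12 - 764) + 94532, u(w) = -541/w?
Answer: 20466203311987/141060662542590 ≈ 0.14509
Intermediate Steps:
S = 92256 (S = (-1512 - 764) + 94532 = -2276 + 94532 = 92256)
S/(-147 - 798*(-797)) + u(415)/1603682 = 92256/(-147 - 798*(-797)) - 541/415/1603682 = 92256/(-147 + 636006) - 541*1/415*(1/1603682) = 92256/635859 - 541/415*1/1603682 = 92256*(1/635859) - 541/665528030 = 30752/211953 - 541/665528030 = 20466203311987/141060662542590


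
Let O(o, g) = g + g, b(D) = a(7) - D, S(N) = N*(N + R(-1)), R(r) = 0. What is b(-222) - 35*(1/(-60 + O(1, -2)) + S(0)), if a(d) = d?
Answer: 14691/64 ≈ 229.55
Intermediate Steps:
S(N) = N² (S(N) = N*(N + 0) = N*N = N²)
b(D) = 7 - D
O(o, g) = 2*g
b(-222) - 35*(1/(-60 + O(1, -2)) + S(0)) = (7 - 1*(-222)) - 35*(1/(-60 + 2*(-2)) + 0²) = (7 + 222) - 35*(1/(-60 - 4) + 0) = 229 - 35*(1/(-64) + 0) = 229 - 35*(-1/64 + 0) = 229 - 35*(-1/64) = 229 + 35/64 = 14691/64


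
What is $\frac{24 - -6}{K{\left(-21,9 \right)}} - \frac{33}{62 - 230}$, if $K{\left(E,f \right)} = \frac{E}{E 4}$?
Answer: $\frac{6731}{56} \approx 120.2$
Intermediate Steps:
$K{\left(E,f \right)} = \frac{1}{4}$ ($K{\left(E,f \right)} = \frac{E}{4 E} = E \frac{1}{4 E} = \frac{1}{4}$)
$\frac{24 - -6}{K{\left(-21,9 \right)}} - \frac{33}{62 - 230} = \left(24 - -6\right) \frac{1}{\frac{1}{4}} - \frac{33}{62 - 230} = \left(24 + 6\right) 4 - \frac{33}{62 - 230} = 30 \cdot 4 - \frac{33}{-168} = 120 - - \frac{11}{56} = 120 + \frac{11}{56} = \frac{6731}{56}$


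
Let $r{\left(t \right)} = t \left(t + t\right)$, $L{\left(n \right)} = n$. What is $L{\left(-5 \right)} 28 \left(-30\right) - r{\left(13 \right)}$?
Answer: $3862$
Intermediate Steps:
$r{\left(t \right)} = 2 t^{2}$ ($r{\left(t \right)} = t 2 t = 2 t^{2}$)
$L{\left(-5 \right)} 28 \left(-30\right) - r{\left(13 \right)} = \left(-5\right) 28 \left(-30\right) - 2 \cdot 13^{2} = \left(-140\right) \left(-30\right) - 2 \cdot 169 = 4200 - 338 = 3862$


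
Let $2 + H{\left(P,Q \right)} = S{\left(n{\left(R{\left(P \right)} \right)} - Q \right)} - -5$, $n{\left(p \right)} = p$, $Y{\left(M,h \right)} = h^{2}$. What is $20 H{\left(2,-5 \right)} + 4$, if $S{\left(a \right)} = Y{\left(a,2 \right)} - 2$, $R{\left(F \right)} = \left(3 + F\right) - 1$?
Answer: $104$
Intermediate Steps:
$R{\left(F \right)} = 2 + F$
$S{\left(a \right)} = 2$ ($S{\left(a \right)} = 2^{2} - 2 = 4 - 2 = 2$)
$H{\left(P,Q \right)} = 5$ ($H{\left(P,Q \right)} = -2 + \left(2 - -5\right) = -2 + \left(2 + 5\right) = -2 + 7 = 5$)
$20 H{\left(2,-5 \right)} + 4 = 20 \cdot 5 + 4 = 100 + 4 = 104$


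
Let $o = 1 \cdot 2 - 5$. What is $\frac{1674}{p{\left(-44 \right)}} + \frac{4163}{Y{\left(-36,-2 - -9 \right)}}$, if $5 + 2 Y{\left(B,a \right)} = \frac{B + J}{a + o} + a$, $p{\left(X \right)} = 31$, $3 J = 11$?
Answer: $- \frac{95970}{73} \approx -1314.7$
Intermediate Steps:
$J = \frac{11}{3}$ ($J = \frac{1}{3} \cdot 11 = \frac{11}{3} \approx 3.6667$)
$o = -3$ ($o = 2 - 5 = -3$)
$Y{\left(B,a \right)} = - \frac{5}{2} + \frac{a}{2} + \frac{\frac{11}{3} + B}{2 \left(-3 + a\right)}$ ($Y{\left(B,a \right)} = - \frac{5}{2} + \frac{\frac{B + \frac{11}{3}}{a - 3} + a}{2} = - \frac{5}{2} + \frac{\frac{\frac{11}{3} + B}{-3 + a} + a}{2} = - \frac{5}{2} + \frac{a + \frac{\frac{11}{3} + B}{-3 + a}}{2} = - \frac{5}{2} + \left(\frac{a}{2} + \frac{\frac{11}{3} + B}{2 \left(-3 + a\right)}\right) = - \frac{5}{2} + \frac{a}{2} + \frac{\frac{11}{3} + B}{2 \left(-3 + a\right)}$)
$\frac{1674}{p{\left(-44 \right)}} + \frac{4163}{Y{\left(-36,-2 - -9 \right)}} = \frac{1674}{31} + \frac{4163}{\frac{1}{6} \frac{1}{-3 - -7} \left(56 - 24 \left(-2 - -9\right) + 3 \left(-36\right) + 3 \left(-2 - -9\right)^{2}\right)} = 1674 \cdot \frac{1}{31} + \frac{4163}{\frac{1}{6} \frac{1}{-3 + \left(-2 + 9\right)} \left(56 - 24 \left(-2 + 9\right) - 108 + 3 \left(-2 + 9\right)^{2}\right)} = 54 + \frac{4163}{\frac{1}{6} \frac{1}{-3 + 7} \left(56 - 168 - 108 + 3 \cdot 7^{2}\right)} = 54 + \frac{4163}{\frac{1}{6} \cdot \frac{1}{4} \left(56 - 168 - 108 + 3 \cdot 49\right)} = 54 + \frac{4163}{\frac{1}{6} \cdot \frac{1}{4} \left(56 - 168 - 108 + 147\right)} = 54 + \frac{4163}{\frac{1}{6} \cdot \frac{1}{4} \left(-73\right)} = 54 + \frac{4163}{- \frac{73}{24}} = 54 + 4163 \left(- \frac{24}{73}\right) = 54 - \frac{99912}{73} = - \frac{95970}{73}$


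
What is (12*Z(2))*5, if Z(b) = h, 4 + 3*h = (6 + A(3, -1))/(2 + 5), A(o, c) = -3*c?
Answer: -380/7 ≈ -54.286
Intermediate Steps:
h = -19/21 (h = -4/3 + ((6 - 3*(-1))/(2 + 5))/3 = -4/3 + ((6 + 3)/7)/3 = -4/3 + (9*(1/7))/3 = -4/3 + (1/3)*(9/7) = -4/3 + 3/7 = -19/21 ≈ -0.90476)
Z(b) = -19/21
(12*Z(2))*5 = (12*(-19/21))*5 = -76/7*5 = -380/7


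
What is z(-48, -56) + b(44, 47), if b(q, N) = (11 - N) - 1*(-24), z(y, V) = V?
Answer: -68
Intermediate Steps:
b(q, N) = 35 - N (b(q, N) = (11 - N) + 24 = 35 - N)
z(-48, -56) + b(44, 47) = -56 + (35 - 1*47) = -56 + (35 - 47) = -56 - 12 = -68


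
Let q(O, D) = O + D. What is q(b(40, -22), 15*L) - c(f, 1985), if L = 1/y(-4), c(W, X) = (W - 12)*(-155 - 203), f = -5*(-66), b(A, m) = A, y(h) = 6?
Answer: 227773/2 ≈ 1.1389e+5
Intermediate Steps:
f = 330
c(W, X) = 4296 - 358*W (c(W, X) = (-12 + W)*(-358) = 4296 - 358*W)
L = ⅙ (L = 1/6 = ⅙ ≈ 0.16667)
q(O, D) = D + O
q(b(40, -22), 15*L) - c(f, 1985) = (15*(⅙) + 40) - (4296 - 358*330) = (5/2 + 40) - (4296 - 118140) = 85/2 - 1*(-113844) = 85/2 + 113844 = 227773/2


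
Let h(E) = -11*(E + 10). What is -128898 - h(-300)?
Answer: -132088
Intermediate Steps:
h(E) = -110 - 11*E (h(E) = -11*(10 + E) = -110 - 11*E)
-128898 - h(-300) = -128898 - (-110 - 11*(-300)) = -128898 - (-110 + 3300) = -128898 - 1*3190 = -128898 - 3190 = -132088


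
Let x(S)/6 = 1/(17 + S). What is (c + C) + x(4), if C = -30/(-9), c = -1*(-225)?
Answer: 4801/21 ≈ 228.62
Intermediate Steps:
x(S) = 6/(17 + S)
c = 225
C = 10/3 (C = -30*(-⅑) = 10/3 ≈ 3.3333)
(c + C) + x(4) = (225 + 10/3) + 6/(17 + 4) = 685/3 + 6/21 = 685/3 + 6*(1/21) = 685/3 + 2/7 = 4801/21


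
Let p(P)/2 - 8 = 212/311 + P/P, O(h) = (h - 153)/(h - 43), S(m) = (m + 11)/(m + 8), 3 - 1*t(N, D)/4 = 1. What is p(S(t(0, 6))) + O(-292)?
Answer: 431153/20837 ≈ 20.692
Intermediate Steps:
t(N, D) = 8 (t(N, D) = 12 - 4*1 = 12 - 4 = 8)
S(m) = (11 + m)/(8 + m)
O(h) = (-153 + h)/(-43 + h)
p(P) = 6022/311 (p(P) = 16 + 2*(212/311 + P/P) = 16 + 2*(212*(1/311) + 1) = 16 + 2*(212/311 + 1) = 16 + 2*(523/311) = 16 + 1046/311 = 6022/311)
p(S(t(0, 6))) + O(-292) = 6022/311 + (-153 - 292)/(-43 - 292) = 6022/311 - 445/(-335) = 6022/311 - 1/335*(-445) = 6022/311 + 89/67 = 431153/20837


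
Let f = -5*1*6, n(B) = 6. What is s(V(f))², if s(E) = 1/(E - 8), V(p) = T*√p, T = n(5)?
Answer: I/(8*(-127*I + 12*√30)) ≈ -0.00077632 + 0.00040177*I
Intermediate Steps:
T = 6
f = -30 (f = -5*6 = -30)
V(p) = 6*√p
s(E) = 1/(-8 + E)
s(V(f))² = (1/(-8 + 6*√(-30)))² = (1/(-8 + 6*(I*√30)))² = (1/(-8 + 6*I*√30))² = (-8 + 6*I*√30)⁻²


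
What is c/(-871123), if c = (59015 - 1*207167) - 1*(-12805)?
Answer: 135347/871123 ≈ 0.15537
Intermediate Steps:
c = -135347 (c = (59015 - 207167) + 12805 = -148152 + 12805 = -135347)
c/(-871123) = -135347/(-871123) = -135347*(-1/871123) = 135347/871123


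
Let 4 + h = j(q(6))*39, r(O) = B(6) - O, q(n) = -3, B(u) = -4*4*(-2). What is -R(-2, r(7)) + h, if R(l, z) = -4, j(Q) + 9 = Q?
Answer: -468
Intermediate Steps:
B(u) = 32 (B(u) = -16*(-2) = 32)
j(Q) = -9 + Q
r(O) = 32 - O
h = -472 (h = -4 + (-9 - 3)*39 = -4 - 12*39 = -4 - 468 = -472)
-R(-2, r(7)) + h = -1*(-4) - 472 = 4 - 472 = -468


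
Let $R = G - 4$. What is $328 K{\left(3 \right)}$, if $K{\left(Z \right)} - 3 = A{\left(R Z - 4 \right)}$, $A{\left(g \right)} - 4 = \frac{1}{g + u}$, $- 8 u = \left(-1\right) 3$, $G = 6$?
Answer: $\frac{46248}{19} \approx 2434.1$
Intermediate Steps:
$R = 2$ ($R = 6 - 4 = 2$)
$u = \frac{3}{8}$ ($u = - \frac{\left(-1\right) 3}{8} = \left(- \frac{1}{8}\right) \left(-3\right) = \frac{3}{8} \approx 0.375$)
$A{\left(g \right)} = 4 + \frac{1}{\frac{3}{8} + g}$ ($A{\left(g \right)} = 4 + \frac{1}{g + \frac{3}{8}} = 4 + \frac{1}{\frac{3}{8} + g}$)
$K{\left(Z \right)} = 3 + \frac{4 \left(-27 + 16 Z\right)}{-29 + 16 Z}$ ($K{\left(Z \right)} = 3 + \frac{4 \left(5 + 8 \left(2 Z - 4\right)\right)}{3 + 8 \left(2 Z - 4\right)} = 3 + \frac{4 \left(5 + 8 \left(-4 + 2 Z\right)\right)}{3 + 8 \left(-4 + 2 Z\right)} = 3 + \frac{4 \left(5 + \left(-32 + 16 Z\right)\right)}{3 + \left(-32 + 16 Z\right)} = 3 + \frac{4 \left(-27 + 16 Z\right)}{-29 + 16 Z}$)
$328 K{\left(3 \right)} = 328 \frac{-195 + 112 \cdot 3}{-29 + 16 \cdot 3} = 328 \frac{-195 + 336}{-29 + 48} = 328 \cdot \frac{1}{19} \cdot 141 = 328 \cdot \frac{141}{19} = \frac{46248}{19}$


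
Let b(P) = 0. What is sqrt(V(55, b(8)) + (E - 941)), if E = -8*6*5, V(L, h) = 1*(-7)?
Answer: 6*I*sqrt(33) ≈ 34.467*I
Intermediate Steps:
V(L, h) = -7
E = -240 (E = -48*5 = -240)
sqrt(V(55, b(8)) + (E - 941)) = sqrt(-7 + (-240 - 941)) = sqrt(-7 - 1181) = sqrt(-1188) = 6*I*sqrt(33)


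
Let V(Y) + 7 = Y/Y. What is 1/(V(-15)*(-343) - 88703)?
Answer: -1/86645 ≈ -1.1541e-5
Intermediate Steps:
V(Y) = -6 (V(Y) = -7 + Y/Y = -7 + 1 = -6)
1/(V(-15)*(-343) - 88703) = 1/(-6*(-343) - 88703) = 1/(2058 - 88703) = 1/(-86645) = -1/86645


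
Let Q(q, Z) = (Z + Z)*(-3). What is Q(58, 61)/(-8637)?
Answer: 122/2879 ≈ 0.042376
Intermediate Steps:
Q(q, Z) = -6*Z (Q(q, Z) = (2*Z)*(-3) = -6*Z)
Q(58, 61)/(-8637) = -6*61/(-8637) = -366*(-1/8637) = 122/2879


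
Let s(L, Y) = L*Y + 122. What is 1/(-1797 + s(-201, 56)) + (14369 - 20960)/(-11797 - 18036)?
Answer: 85198388/385770523 ≈ 0.22085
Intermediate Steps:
s(L, Y) = 122 + L*Y
1/(-1797 + s(-201, 56)) + (14369 - 20960)/(-11797 - 18036) = 1/(-1797 + (122 - 201*56)) + (14369 - 20960)/(-11797 - 18036) = 1/(-1797 + (122 - 11256)) - 6591/(-29833) = 1/(-1797 - 11134) - 6591*(-1/29833) = 1/(-12931) + 6591/29833 = -1/12931 + 6591/29833 = 85198388/385770523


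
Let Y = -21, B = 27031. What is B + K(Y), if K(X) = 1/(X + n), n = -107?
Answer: 3459967/128 ≈ 27031.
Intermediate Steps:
K(X) = 1/(-107 + X) (K(X) = 1/(X - 107) = 1/(-107 + X))
B + K(Y) = 27031 + 1/(-107 - 21) = 27031 + 1/(-128) = 27031 - 1/128 = 3459967/128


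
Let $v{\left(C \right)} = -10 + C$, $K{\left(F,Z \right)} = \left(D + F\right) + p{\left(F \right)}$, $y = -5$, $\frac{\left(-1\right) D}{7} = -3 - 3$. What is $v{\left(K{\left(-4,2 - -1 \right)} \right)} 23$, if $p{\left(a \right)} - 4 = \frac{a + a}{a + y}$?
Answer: $\frac{6808}{9} \approx 756.44$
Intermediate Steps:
$D = 42$ ($D = - 7 \left(-3 - 3\right) = \left(-7\right) \left(-6\right) = 42$)
$p{\left(a \right)} = 4 + \frac{2 a}{-5 + a}$ ($p{\left(a \right)} = 4 + \frac{a + a}{a - 5} = 4 + \frac{2 a}{-5 + a}$)
$K{\left(F,Z \right)} = 42 + F + \frac{2 \left(-10 + 3 F\right)}{-5 + F}$ ($K{\left(F,Z \right)} = \left(42 + F\right) + \frac{2 \left(-10 + 3 F\right)}{-5 + F} = 42 + F + \frac{2 \left(-10 + 3 F\right)}{-5 + F}$)
$v{\left(K{\left(-4,2 - -1 \right)} \right)} 23 = \left(-10 + \frac{-230 + \left(-4\right)^{2} + 43 \left(-4\right)}{-5 - 4}\right) 23 = \left(-10 + \frac{-230 + 16 - 172}{-9}\right) 23 = \left(-10 - - \frac{386}{9}\right) 23 = \left(-10 + \frac{386}{9}\right) 23 = \frac{296}{9} \cdot 23 = \frac{6808}{9}$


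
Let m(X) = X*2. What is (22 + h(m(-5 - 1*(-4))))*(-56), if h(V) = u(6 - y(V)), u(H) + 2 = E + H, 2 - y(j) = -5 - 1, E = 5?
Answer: -1288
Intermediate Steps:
y(j) = 8 (y(j) = 2 - (-5 - 1) = 2 - 1*(-6) = 2 + 6 = 8)
u(H) = 3 + H (u(H) = -2 + (5 + H) = 3 + H)
m(X) = 2*X
h(V) = 1 (h(V) = 3 + (6 - 1*8) = 3 + (6 - 8) = 3 - 2 = 1)
(22 + h(m(-5 - 1*(-4))))*(-56) = (22 + 1)*(-56) = 23*(-56) = -1288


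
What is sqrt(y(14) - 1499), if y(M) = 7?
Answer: 2*I*sqrt(373) ≈ 38.626*I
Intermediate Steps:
sqrt(y(14) - 1499) = sqrt(7 - 1499) = sqrt(-1492) = 2*I*sqrt(373)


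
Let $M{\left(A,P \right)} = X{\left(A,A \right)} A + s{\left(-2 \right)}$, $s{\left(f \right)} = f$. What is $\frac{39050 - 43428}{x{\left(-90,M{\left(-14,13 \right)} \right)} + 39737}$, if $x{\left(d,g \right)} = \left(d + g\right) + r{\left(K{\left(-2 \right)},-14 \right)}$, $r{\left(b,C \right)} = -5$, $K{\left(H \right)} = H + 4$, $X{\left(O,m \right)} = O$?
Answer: $- \frac{2189}{19918} \approx -0.1099$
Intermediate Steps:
$K{\left(H \right)} = 4 + H$
$M{\left(A,P \right)} = -2 + A^{2}$ ($M{\left(A,P \right)} = A A - 2 = A^{2} - 2 = -2 + A^{2}$)
$x{\left(d,g \right)} = -5 + d + g$ ($x{\left(d,g \right)} = \left(d + g\right) - 5 = -5 + d + g$)
$\frac{39050 - 43428}{x{\left(-90,M{\left(-14,13 \right)} \right)} + 39737} = \frac{39050 - 43428}{\left(-5 - 90 - \left(2 - \left(-14\right)^{2}\right)\right) + 39737} = - \frac{4378}{\left(-5 - 90 + \left(-2 + 196\right)\right) + 39737} = - \frac{4378}{\left(-5 - 90 + 194\right) + 39737} = - \frac{4378}{99 + 39737} = - \frac{4378}{39836} = \left(-4378\right) \frac{1}{39836} = - \frac{2189}{19918}$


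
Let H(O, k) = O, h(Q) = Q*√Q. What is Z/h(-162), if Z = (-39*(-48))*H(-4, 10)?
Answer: -208*I*√2/81 ≈ -3.6316*I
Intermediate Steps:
h(Q) = Q^(3/2)
Z = -7488 (Z = -39*(-48)*(-4) = 1872*(-4) = -7488)
Z/h(-162) = -7488*I*√2/2916 = -208*I*√2/81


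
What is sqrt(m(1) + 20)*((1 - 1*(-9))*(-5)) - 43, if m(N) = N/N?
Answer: -43 - 50*sqrt(21) ≈ -272.13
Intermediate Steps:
m(N) = 1
sqrt(m(1) + 20)*((1 - 1*(-9))*(-5)) - 43 = sqrt(1 + 20)*((1 - 1*(-9))*(-5)) - 43 = sqrt(21)*((1 + 9)*(-5)) - 43 = sqrt(21)*(10*(-5)) - 43 = sqrt(21)*(-50) - 43 = -50*sqrt(21) - 43 = -43 - 50*sqrt(21)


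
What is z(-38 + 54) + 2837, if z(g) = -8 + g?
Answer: 2845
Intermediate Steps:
z(-38 + 54) + 2837 = (-8 + (-38 + 54)) + 2837 = (-8 + 16) + 2837 = 8 + 2837 = 2845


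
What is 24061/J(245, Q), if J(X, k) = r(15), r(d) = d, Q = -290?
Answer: 24061/15 ≈ 1604.1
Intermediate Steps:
J(X, k) = 15
24061/J(245, Q) = 24061/15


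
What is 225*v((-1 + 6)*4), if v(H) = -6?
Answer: -1350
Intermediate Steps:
225*v((-1 + 6)*4) = 225*(-6) = -1350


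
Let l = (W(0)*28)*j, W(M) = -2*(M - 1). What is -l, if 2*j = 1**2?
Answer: -28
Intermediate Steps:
W(M) = 2 - 2*M (W(M) = -2*(-1 + M) = 2 - 2*M)
j = 1/2 (j = (1/2)*1**2 = (1/2)*1 = 1/2 ≈ 0.50000)
l = 28 (l = ((2 - 2*0)*28)*(1/2) = ((2 + 0)*28)*(1/2) = (2*28)*(1/2) = 56*(1/2) = 28)
-l = -1*28 = -28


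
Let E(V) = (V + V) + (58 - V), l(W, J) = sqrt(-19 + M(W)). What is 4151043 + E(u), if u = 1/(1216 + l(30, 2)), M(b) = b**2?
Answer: 6134393281491/1477775 - sqrt(881)/1477775 ≈ 4.1511e+6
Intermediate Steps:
l(W, J) = sqrt(-19 + W**2)
u = 1/(1216 + sqrt(881)) (u = 1/(1216 + sqrt(-19 + 30**2)) = 1/(1216 + sqrt(-19 + 900)) = 1/(1216 + sqrt(881)) ≈ 0.00080277)
E(V) = 58 + V (E(V) = 2*V + (58 - V) = 58 + V)
4151043 + E(u) = 4151043 + (58 + (1216/1477775 - sqrt(881)/1477775)) = 4151043 + (85712166/1477775 - sqrt(881)/1477775) = 6134393281491/1477775 - sqrt(881)/1477775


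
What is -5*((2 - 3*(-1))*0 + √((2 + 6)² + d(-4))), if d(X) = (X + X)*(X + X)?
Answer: -40*√2 ≈ -56.569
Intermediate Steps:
d(X) = 4*X² (d(X) = (2*X)*(2*X) = 4*X²)
-5*((2 - 3*(-1))*0 + √((2 + 6)² + d(-4))) = -5*((2 - 3*(-1))*0 + √((2 + 6)² + 4*(-4)²)) = -5*((2 + 3)*0 + √(8² + 4*16)) = -5*(5*0 + √(64 + 64)) = -5*(0 + √128) = -5*(0 + 8*√2) = -40*√2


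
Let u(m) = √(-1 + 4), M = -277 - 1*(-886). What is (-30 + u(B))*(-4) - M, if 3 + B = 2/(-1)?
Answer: -489 - 4*√3 ≈ -495.93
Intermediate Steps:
M = 609 (M = -277 + 886 = 609)
B = -5 (B = -3 + 2/(-1) = -3 + 2*(-1) = -3 - 2 = -5)
u(m) = √3
(-30 + u(B))*(-4) - M = (-30 + √3)*(-4) - 1*609 = (120 - 4*√3) - 609 = -489 - 4*√3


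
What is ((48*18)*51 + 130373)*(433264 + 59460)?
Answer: 85949296388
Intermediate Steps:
((48*18)*51 + 130373)*(433264 + 59460) = (864*51 + 130373)*492724 = (44064 + 130373)*492724 = 174437*492724 = 85949296388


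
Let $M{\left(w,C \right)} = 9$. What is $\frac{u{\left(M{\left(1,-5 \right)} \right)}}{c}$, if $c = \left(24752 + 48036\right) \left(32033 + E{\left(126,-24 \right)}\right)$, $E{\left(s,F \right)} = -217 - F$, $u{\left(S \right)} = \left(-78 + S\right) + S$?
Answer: $- \frac{3}{115878496} \approx -2.5889 \cdot 10^{-8}$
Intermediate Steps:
$u{\left(S \right)} = -78 + 2 S$
$c = 2317569920$ ($c = \left(24752 + 48036\right) \left(32033 - 193\right) = 72788 \left(32033 + \left(-217 + 24\right)\right) = 72788 \left(32033 - 193\right) = 72788 \cdot 31840 = 2317569920$)
$\frac{u{\left(M{\left(1,-5 \right)} \right)}}{c} = \frac{-78 + 2 \cdot 9}{2317569920} = \left(-78 + 18\right) \frac{1}{2317569920} = \left(-60\right) \frac{1}{2317569920} = - \frac{3}{115878496}$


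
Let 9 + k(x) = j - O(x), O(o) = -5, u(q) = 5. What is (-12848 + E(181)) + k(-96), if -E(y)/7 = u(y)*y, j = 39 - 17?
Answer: -19165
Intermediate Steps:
j = 22
E(y) = -35*y
k(x) = 18 (k(x) = -9 + (22 - 1*(-5)) = -9 + (22 + 5) = -9 + 27 = 18)
(-12848 + E(181)) + k(-96) = (-12848 - 35*181) + 18 = (-12848 - 6335) + 18 = -19183 + 18 = -19165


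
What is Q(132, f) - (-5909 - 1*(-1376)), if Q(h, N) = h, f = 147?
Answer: 4665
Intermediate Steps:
Q(132, f) - (-5909 - 1*(-1376)) = 132 - (-5909 - 1*(-1376)) = 132 - (-5909 + 1376) = 132 - 1*(-4533) = 132 + 4533 = 4665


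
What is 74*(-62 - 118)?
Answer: -13320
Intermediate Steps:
74*(-62 - 118) = 74*(-180) = -13320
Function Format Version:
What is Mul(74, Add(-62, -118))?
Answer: -13320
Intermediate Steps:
Mul(74, Add(-62, -118)) = Mul(74, -180) = -13320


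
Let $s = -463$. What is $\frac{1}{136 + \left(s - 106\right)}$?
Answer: $- \frac{1}{433} \approx -0.0023095$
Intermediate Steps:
$\frac{1}{136 + \left(s - 106\right)} = \frac{1}{136 - 569} = \frac{1}{-433} = - \frac{1}{433}$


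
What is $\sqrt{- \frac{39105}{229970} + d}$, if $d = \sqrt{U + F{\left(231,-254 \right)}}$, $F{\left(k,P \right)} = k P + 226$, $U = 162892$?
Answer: $\frac{\sqrt{-359719074 + 4230896072 \sqrt{26111}}}{45994} \approx 17.972$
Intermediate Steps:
$F{\left(k,P \right)} = 226 + P k$ ($F{\left(k,P \right)} = P k + 226 = 226 + P k$)
$d = 2 \sqrt{26111}$ ($d = \sqrt{162892 + \left(226 - 58674\right)} = \sqrt{162892 - 58448} = \sqrt{104444} = 2 \sqrt{26111} \approx 323.18$)
$\sqrt{- \frac{39105}{229970} + d} = \sqrt{- \frac{39105}{229970} + 2 \sqrt{26111}} = \sqrt{\left(-39105\right) \frac{1}{229970} + 2 \sqrt{26111}} = \sqrt{- \frac{7821}{45994} + 2 \sqrt{26111}}$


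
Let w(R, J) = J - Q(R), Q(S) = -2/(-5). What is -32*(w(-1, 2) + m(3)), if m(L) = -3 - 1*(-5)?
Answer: -576/5 ≈ -115.20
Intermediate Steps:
Q(S) = ⅖ (Q(S) = -2*(-⅕) = ⅖)
m(L) = 2 (m(L) = -3 + 5 = 2)
w(R, J) = -⅖ + J (w(R, J) = J - 1*⅖ = J - ⅖ = -⅖ + J)
-32*(w(-1, 2) + m(3)) = -32*((-⅖ + 2) + 2) = -32*(8/5 + 2) = -32*18/5 = -576/5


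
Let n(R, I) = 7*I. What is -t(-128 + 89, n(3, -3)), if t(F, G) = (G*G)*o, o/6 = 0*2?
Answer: 0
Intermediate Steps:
o = 0 (o = 6*(0*2) = 6*0 = 0)
t(F, G) = 0 (t(F, G) = (G*G)*0 = G²*0 = 0)
-t(-128 + 89, n(3, -3)) = -1*0 = 0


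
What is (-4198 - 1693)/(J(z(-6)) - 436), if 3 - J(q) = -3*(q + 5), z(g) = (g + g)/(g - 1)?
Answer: 41237/2890 ≈ 14.269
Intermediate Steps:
z(g) = 2*g/(-1 + g) (z(g) = (2*g)/(-1 + g) = 2*g/(-1 + g))
J(q) = 18 + 3*q (J(q) = 3 - (-3)*(q + 5) = 3 - (-3)*(5 + q) = 3 - (-15 - 3*q) = 3 + (15 + 3*q) = 18 + 3*q)
(-4198 - 1693)/(J(z(-6)) - 436) = (-4198 - 1693)/((18 + 3*(2*(-6)/(-1 - 6))) - 436) = -5891/((18 + 3*(2*(-6)/(-7))) - 436) = -5891/((18 + 3*(2*(-6)*(-1/7))) - 436) = -5891/((18 + 3*(12/7)) - 436) = -5891/((18 + 36/7) - 436) = -5891/(162/7 - 436) = -5891/(-2890/7) = -5891*(-7/2890) = 41237/2890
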